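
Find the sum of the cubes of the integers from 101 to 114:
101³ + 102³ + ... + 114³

Use ∑_{k=1}^{n} k³ = [n(n+1)/2]², then subtract the first 100 terms.
∑_{k=1}^{114} k³ = [114×115/2]² = 6555² = 42968025
∑_{k=1}^{100} k³ = [100×101/2]² = 5050² = 25502500
∑_{k=101}^{114} k³ = 42968025 - 25502500 = 17465525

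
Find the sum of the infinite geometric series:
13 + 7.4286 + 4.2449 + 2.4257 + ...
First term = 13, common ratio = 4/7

For |r| < 1, S = a / (1 - r)
S = 13 / (1 - (4/7))
S = 13 / (3/7)
S = 91/3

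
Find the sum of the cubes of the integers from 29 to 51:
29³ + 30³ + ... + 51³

Use ∑_{k=1}^{n} k³ = [n(n+1)/2]², then subtract the first 28 terms.
∑_{k=1}^{51} k³ = [51×52/2]² = 1326² = 1758276
∑_{k=1}^{28} k³ = [28×29/2]² = 406² = 164836
∑_{k=29}^{51} k³ = 1758276 - 164836 = 1593440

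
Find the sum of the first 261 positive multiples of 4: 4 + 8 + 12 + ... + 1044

Factor out 4: = 4(1 + 2 + ... + 261) = 4 × n(n+1)/2
= 4 × 261×262/2
= 4 × 34191
= 136764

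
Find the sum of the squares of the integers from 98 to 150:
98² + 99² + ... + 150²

Use ∑_{k=1}^{n} k² = n(n+1)(2n+1)/6, then subtract the first 97 terms.
∑_{k=1}^{150} k² = 150×151×301/6 = 1136275
∑_{k=1}^{97} k² = 97×98×195/6 = 308945
∑_{k=98}^{150} k² = 1136275 - 308945 = 827330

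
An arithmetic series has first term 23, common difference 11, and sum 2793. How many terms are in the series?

Using S = n/2 × [2a + (n-1)d]
2793 = n/2 × [2(23) + (n-1)(11)]
2793 = n/2 × [46 + 11n - 11]
5586 = n × [35 + 11n]
11n² + (35)n - 5586 = 0
Discriminant: Δ = (35)² - 4(11)(-5586) = 1225 + 245784 = 247009
√Δ = 497
n = [-(35) + √Δ] / (2·11) = (-35 + 497) / 22 = 462 / 22 = 21
(The negative root is discarded since n must be a positive integer.)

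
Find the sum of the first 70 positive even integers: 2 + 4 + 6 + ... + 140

Sum of first n even numbers = n(n+1)
= 70×71
= 4970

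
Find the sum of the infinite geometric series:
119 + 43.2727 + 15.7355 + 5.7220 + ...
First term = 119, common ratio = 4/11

For |r| < 1, S = a / (1 - r)
S = 119 / (1 - (4/11))
S = 119 / (7/11)
S = 187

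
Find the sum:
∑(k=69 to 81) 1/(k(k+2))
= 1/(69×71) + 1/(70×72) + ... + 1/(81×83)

Partial fractions: 1/(k(k+2)) = (1/2)[1/k - 1/(k+2)]
Telescoping leaves the first two and last two terms:
= (1/2)[1/69 + 1/70 - 1/82 - 1/83]
= 37271/16436490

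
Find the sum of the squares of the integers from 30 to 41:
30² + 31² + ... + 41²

Use ∑_{k=1}^{n} k² = n(n+1)(2n+1)/6, then subtract the first 29 terms.
∑_{k=1}^{41} k² = 41×42×83/6 = 23821
∑_{k=1}^{29} k² = 29×30×59/6 = 8555
∑_{k=30}^{41} k² = 23821 - 8555 = 15266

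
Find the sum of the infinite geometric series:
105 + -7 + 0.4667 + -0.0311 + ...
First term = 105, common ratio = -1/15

For |r| < 1, S = a / (1 - r)
S = 105 / (1 - (-1/15))
S = 105 / (16/15)
S = 1575/16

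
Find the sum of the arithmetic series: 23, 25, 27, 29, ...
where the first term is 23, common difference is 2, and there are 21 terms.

Sₙ = n/2 × (first + last)
Last term = a + (n-1)d = 23 + (21-1)×2 = 63
S_21 = 21/2 × (23 + 63)
S_21 = 21/2 × 86 = 903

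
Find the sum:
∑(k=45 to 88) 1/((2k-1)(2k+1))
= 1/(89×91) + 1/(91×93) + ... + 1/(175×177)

Partial fractions: 1/((2k-1)(2k+1)) = (1/2)[1/(2k-1) - 1/(2k+1)]
The series telescopes:
= (1/2)[1/89 - 1/177]
= 44/15753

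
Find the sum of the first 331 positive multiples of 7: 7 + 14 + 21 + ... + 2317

Factor out 7: = 7(1 + 2 + ... + 331) = 7 × n(n+1)/2
= 7 × 331×332/2
= 7 × 54946
= 384622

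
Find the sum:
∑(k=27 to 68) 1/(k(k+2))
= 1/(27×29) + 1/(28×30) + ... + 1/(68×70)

Partial fractions: 1/(k(k+2)) = (1/2)[1/k - 1/(k+2)]
Telescoping leaves the first two and last two terms:
= (1/2)[1/27 + 1/28 - 1/69 - 1/70]
= 3823/173880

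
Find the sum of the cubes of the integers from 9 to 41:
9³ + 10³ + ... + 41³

Use ∑_{k=1}^{n} k³ = [n(n+1)/2]², then subtract the first 8 terms.
∑_{k=1}^{41} k³ = [41×42/2]² = 861² = 741321
∑_{k=1}^{8} k³ = [8×9/2]² = 36² = 1296
∑_{k=9}^{41} k³ = 741321 - 1296 = 740025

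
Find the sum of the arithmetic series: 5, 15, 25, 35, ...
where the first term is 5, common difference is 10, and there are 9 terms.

Sₙ = n/2 × (first + last)
Last term = a + (n-1)d = 5 + (9-1)×10 = 85
S_9 = 9/2 × (5 + 85)
S_9 = 9/2 × 90 = 405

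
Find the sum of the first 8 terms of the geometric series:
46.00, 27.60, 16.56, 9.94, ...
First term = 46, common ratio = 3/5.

Sₙ = a(1 - rⁿ) / (1 - r)
S_8 = 46(1 - (3/5)^8) / (1 - (3/5))
S_8 = 46(1 - (6561/390625)) / (2/5)
S_8 = 8833472/78125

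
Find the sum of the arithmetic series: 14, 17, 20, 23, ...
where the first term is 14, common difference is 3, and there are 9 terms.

Sₙ = n/2 × (first + last)
Last term = a + (n-1)d = 14 + (9-1)×3 = 38
S_9 = 9/2 × (14 + 38)
S_9 = 9/2 × 52 = 234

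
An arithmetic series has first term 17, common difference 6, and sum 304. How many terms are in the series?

Using S = n/2 × [2a + (n-1)d]
304 = n/2 × [2(17) + (n-1)(6)]
304 = n/2 × [34 + 6n - 6]
608 = n × [28 + 6n]
6n² + (28)n - 608 = 0
Discriminant: Δ = (28)² - 4(6)(-608) = 784 + 14592 = 15376
√Δ = 124
n = [-(28) + √Δ] / (2·6) = (-28 + 124) / 12 = 96 / 12 = 8
(The negative root is discarded since n must be a positive integer.)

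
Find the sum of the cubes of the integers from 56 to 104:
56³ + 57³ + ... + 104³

Use ∑_{k=1}^{n} k³ = [n(n+1)/2]², then subtract the first 55 terms.
∑_{k=1}^{104} k³ = [104×105/2]² = 5460² = 29811600
∑_{k=1}^{55} k³ = [55×56/2]² = 1540² = 2371600
∑_{k=56}^{104} k³ = 29811600 - 2371600 = 27440000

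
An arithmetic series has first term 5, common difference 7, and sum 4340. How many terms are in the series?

Using S = n/2 × [2a + (n-1)d]
4340 = n/2 × [2(5) + (n-1)(7)]
4340 = n/2 × [10 + 7n - 7]
8680 = n × [3 + 7n]
7n² + (3)n - 8680 = 0
Discriminant: Δ = (3)² - 4(7)(-8680) = 9 + 243040 = 243049
√Δ = 493
n = [-(3) + √Δ] / (2·7) = (-3 + 493) / 14 = 490 / 14 = 35
(The negative root is discarded since n must be a positive integer.)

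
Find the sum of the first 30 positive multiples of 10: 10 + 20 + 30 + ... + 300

Factor out 10: = 10(1 + 2 + ... + 30) = 10 × n(n+1)/2
= 10 × 30×31/2
= 10 × 465
= 4650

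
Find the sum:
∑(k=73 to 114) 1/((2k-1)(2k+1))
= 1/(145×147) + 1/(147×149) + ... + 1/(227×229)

Partial fractions: 1/((2k-1)(2k+1)) = (1/2)[1/(2k-1) - 1/(2k+1)]
The series telescopes:
= (1/2)[1/145 - 1/229]
= 42/33205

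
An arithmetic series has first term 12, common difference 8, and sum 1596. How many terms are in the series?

Using S = n/2 × [2a + (n-1)d]
1596 = n/2 × [2(12) + (n-1)(8)]
1596 = n/2 × [24 + 8n - 8]
3192 = n × [16 + 8n]
8n² + (16)n - 3192 = 0
Discriminant: Δ = (16)² - 4(8)(-3192) = 256 + 102144 = 102400
√Δ = 320
n = [-(16) + √Δ] / (2·8) = (-16 + 320) / 16 = 304 / 16 = 19
(The negative root is discarded since n must be a positive integer.)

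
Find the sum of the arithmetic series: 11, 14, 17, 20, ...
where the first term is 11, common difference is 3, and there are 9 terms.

Sₙ = n/2 × (first + last)
Last term = a + (n-1)d = 11 + (9-1)×3 = 35
S_9 = 9/2 × (11 + 35)
S_9 = 9/2 × 46 = 207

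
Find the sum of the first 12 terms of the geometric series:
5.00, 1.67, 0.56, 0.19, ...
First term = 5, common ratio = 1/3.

Sₙ = a(1 - rⁿ) / (1 - r)
S_12 = 5(1 - (1/3)^12) / (1 - (1/3))
S_12 = 5(1 - (1/531441)) / (2/3)
S_12 = 1328600/177147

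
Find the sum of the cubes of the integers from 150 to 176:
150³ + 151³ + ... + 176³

Use ∑_{k=1}^{n} k³ = [n(n+1)/2]², then subtract the first 149 terms.
∑_{k=1}^{176} k³ = [176×177/2]² = 15576² = 242611776
∑_{k=1}^{149} k³ = [149×150/2]² = 11175² = 124880625
∑_{k=150}^{176} k³ = 242611776 - 124880625 = 117731151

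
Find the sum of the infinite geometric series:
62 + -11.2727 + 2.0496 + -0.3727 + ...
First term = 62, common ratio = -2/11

For |r| < 1, S = a / (1 - r)
S = 62 / (1 - (-2/11))
S = 62 / (13/11)
S = 682/13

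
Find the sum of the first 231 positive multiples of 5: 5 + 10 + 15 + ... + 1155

Factor out 5: = 5(1 + 2 + ... + 231) = 5 × n(n+1)/2
= 5 × 231×232/2
= 5 × 26796
= 133980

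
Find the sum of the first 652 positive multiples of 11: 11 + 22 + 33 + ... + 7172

Factor out 11: = 11(1 + 2 + ... + 652) = 11 × n(n+1)/2
= 11 × 652×653/2
= 11 × 212878
= 2341658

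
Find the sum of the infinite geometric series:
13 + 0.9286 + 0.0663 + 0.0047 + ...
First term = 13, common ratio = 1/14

For |r| < 1, S = a / (1 - r)
S = 13 / (1 - (1/14))
S = 13 / (13/14)
S = 14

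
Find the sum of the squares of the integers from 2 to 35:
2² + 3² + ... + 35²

Use ∑_{k=1}^{n} k² = n(n+1)(2n+1)/6, then subtract the first 1 terms.
∑_{k=1}^{35} k² = 35×36×71/6 = 14910
∑_{k=1}^{1} k² = 1×2×3/6 = 1
∑_{k=2}^{35} k² = 14910 - 1 = 14909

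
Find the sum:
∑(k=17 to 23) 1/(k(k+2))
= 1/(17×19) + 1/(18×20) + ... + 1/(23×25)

Partial fractions: 1/(k(k+2)) = (1/2)[1/k - 1/(k+2)]
Telescoping leaves the first two and last two terms:
= (1/2)[1/17 + 1/18 - 1/24 - 1/25]
= 1001/61200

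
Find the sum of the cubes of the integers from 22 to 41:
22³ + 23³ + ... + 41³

Use ∑_{k=1}^{n} k³ = [n(n+1)/2]², then subtract the first 21 terms.
∑_{k=1}^{41} k³ = [41×42/2]² = 861² = 741321
∑_{k=1}^{21} k³ = [21×22/2]² = 231² = 53361
∑_{k=22}^{41} k³ = 741321 - 53361 = 687960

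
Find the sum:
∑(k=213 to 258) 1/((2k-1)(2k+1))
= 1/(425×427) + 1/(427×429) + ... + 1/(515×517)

Partial fractions: 1/((2k-1)(2k+1)) = (1/2)[1/(2k-1) - 1/(2k+1)]
The series telescopes:
= (1/2)[1/425 - 1/517]
= 46/219725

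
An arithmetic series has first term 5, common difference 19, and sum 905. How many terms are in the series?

Using S = n/2 × [2a + (n-1)d]
905 = n/2 × [2(5) + (n-1)(19)]
905 = n/2 × [10 + 19n - 19]
1810 = n × [-9 + 19n]
19n² + (-9)n - 1810 = 0
Discriminant: Δ = (-9)² - 4(19)(-1810) = 81 + 137560 = 137641
√Δ = 371
n = [-(-9) + √Δ] / (2·19) = (9 + 371) / 38 = 380 / 38 = 10
(The negative root is discarded since n must be a positive integer.)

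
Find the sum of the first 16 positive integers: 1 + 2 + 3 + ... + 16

Formula: ∑k = n(n+1)/2
= 16×17/2
= 272/2
= 136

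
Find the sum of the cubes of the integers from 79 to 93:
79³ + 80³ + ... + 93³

Use ∑_{k=1}^{n} k³ = [n(n+1)/2]², then subtract the first 78 terms.
∑_{k=1}^{93} k³ = [93×94/2]² = 4371² = 19105641
∑_{k=1}^{78} k³ = [78×79/2]² = 3081² = 9492561
∑_{k=79}^{93} k³ = 19105641 - 9492561 = 9613080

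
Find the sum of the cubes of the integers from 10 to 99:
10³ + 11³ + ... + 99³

Use ∑_{k=1}^{n} k³ = [n(n+1)/2]², then subtract the first 9 terms.
∑_{k=1}^{99} k³ = [99×100/2]² = 4950² = 24502500
∑_{k=1}^{9} k³ = [9×10/2]² = 45² = 2025
∑_{k=10}^{99} k³ = 24502500 - 2025 = 24500475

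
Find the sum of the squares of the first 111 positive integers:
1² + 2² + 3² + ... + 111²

Formula: ∑k² = n(n+1)(2n+1)/6
= 111×112×223/6
= 2772336/6
= 462056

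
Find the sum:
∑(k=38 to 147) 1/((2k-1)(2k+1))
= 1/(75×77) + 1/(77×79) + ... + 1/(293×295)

Partial fractions: 1/((2k-1)(2k+1)) = (1/2)[1/(2k-1) - 1/(2k+1)]
The series telescopes:
= (1/2)[1/75 - 1/295]
= 22/4425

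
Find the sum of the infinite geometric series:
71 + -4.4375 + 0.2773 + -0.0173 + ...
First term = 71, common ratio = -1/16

For |r| < 1, S = a / (1 - r)
S = 71 / (1 - (-1/16))
S = 71 / (17/16)
S = 1136/17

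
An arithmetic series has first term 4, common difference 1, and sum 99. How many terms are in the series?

Using S = n/2 × [2a + (n-1)d]
99 = n/2 × [2(4) + (n-1)(1)]
99 = n/2 × [8 + 1n - 1]
198 = n × [7 + 1n]
1n² + (7)n - 198 = 0
Discriminant: Δ = (7)² - 4(1)(-198) = 49 + 792 = 841
√Δ = 29
n = [-(7) + √Δ] / (2·1) = (-7 + 29) / 2 = 22 / 2 = 11
(The negative root is discarded since n must be a positive integer.)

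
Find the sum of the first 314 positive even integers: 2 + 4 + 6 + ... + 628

Sum of first n even numbers = n(n+1)
= 314×315
= 98910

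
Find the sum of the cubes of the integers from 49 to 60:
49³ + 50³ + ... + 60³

Use ∑_{k=1}^{n} k³ = [n(n+1)/2]², then subtract the first 48 terms.
∑_{k=1}^{60} k³ = [60×61/2]² = 1830² = 3348900
∑_{k=1}^{48} k³ = [48×49/2]² = 1176² = 1382976
∑_{k=49}^{60} k³ = 3348900 - 1382976 = 1965924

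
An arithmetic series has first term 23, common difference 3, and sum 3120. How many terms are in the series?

Using S = n/2 × [2a + (n-1)d]
3120 = n/2 × [2(23) + (n-1)(3)]
3120 = n/2 × [46 + 3n - 3]
6240 = n × [43 + 3n]
3n² + (43)n - 6240 = 0
Discriminant: Δ = (43)² - 4(3)(-6240) = 1849 + 74880 = 76729
√Δ = 277
n = [-(43) + √Δ] / (2·3) = (-43 + 277) / 6 = 234 / 6 = 39
(The negative root is discarded since n must be a positive integer.)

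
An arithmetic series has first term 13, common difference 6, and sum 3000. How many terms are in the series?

Using S = n/2 × [2a + (n-1)d]
3000 = n/2 × [2(13) + (n-1)(6)]
3000 = n/2 × [26 + 6n - 6]
6000 = n × [20 + 6n]
6n² + (20)n - 6000 = 0
Discriminant: Δ = (20)² - 4(6)(-6000) = 400 + 144000 = 144400
√Δ = 380
n = [-(20) + √Δ] / (2·6) = (-20 + 380) / 12 = 360 / 12 = 30
(The negative root is discarded since n must be a positive integer.)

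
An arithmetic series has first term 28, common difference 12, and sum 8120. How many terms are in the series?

Using S = n/2 × [2a + (n-1)d]
8120 = n/2 × [2(28) + (n-1)(12)]
8120 = n/2 × [56 + 12n - 12]
16240 = n × [44 + 12n]
12n² + (44)n - 16240 = 0
Discriminant: Δ = (44)² - 4(12)(-16240) = 1936 + 779520 = 781456
√Δ = 884
n = [-(44) + √Δ] / (2·12) = (-44 + 884) / 24 = 840 / 24 = 35
(The negative root is discarded since n must be a positive integer.)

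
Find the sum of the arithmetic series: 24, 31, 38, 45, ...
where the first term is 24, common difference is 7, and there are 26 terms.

Sₙ = n/2 × (first + last)
Last term = a + (n-1)d = 24 + (26-1)×7 = 199
S_26 = 26/2 × (24 + 199)
S_26 = 26/2 × 223 = 2899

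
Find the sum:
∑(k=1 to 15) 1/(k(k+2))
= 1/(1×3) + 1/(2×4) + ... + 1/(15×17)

Partial fractions: 1/(k(k+2)) = (1/2)[1/k - 1/(k+2)]
Telescoping leaves the first two and last two terms:
= (1/2)[1/1 + 1/2 - 1/16 - 1/17]
= 375/544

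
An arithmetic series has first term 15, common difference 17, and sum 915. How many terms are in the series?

Using S = n/2 × [2a + (n-1)d]
915 = n/2 × [2(15) + (n-1)(17)]
915 = n/2 × [30 + 17n - 17]
1830 = n × [13 + 17n]
17n² + (13)n - 1830 = 0
Discriminant: Δ = (13)² - 4(17)(-1830) = 169 + 124440 = 124609
√Δ = 353
n = [-(13) + √Δ] / (2·17) = (-13 + 353) / 34 = 340 / 34 = 10
(The negative root is discarded since n must be a positive integer.)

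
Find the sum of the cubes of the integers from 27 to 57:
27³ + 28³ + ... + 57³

Use ∑_{k=1}^{n} k³ = [n(n+1)/2]², then subtract the first 26 terms.
∑_{k=1}^{57} k³ = [57×58/2]² = 1653² = 2732409
∑_{k=1}^{26} k³ = [26×27/2]² = 351² = 123201
∑_{k=27}^{57} k³ = 2732409 - 123201 = 2609208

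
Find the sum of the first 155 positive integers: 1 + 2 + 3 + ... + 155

Formula: ∑k = n(n+1)/2
= 155×156/2
= 24180/2
= 12090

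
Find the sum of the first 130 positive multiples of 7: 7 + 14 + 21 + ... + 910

Factor out 7: = 7(1 + 2 + ... + 130) = 7 × n(n+1)/2
= 7 × 130×131/2
= 7 × 8515
= 59605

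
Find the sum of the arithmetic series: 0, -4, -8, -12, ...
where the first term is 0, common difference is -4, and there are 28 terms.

Sₙ = n/2 × (first + last)
Last term = a + (n-1)d = 0 + (28-1)×(-4) = -108
S_28 = 28/2 × (0 + (-108))
S_28 = 28/2 × (-108) = -1512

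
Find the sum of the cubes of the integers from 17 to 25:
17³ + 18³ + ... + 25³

Use ∑_{k=1}^{n} k³ = [n(n+1)/2]², then subtract the first 16 terms.
∑_{k=1}^{25} k³ = [25×26/2]² = 325² = 105625
∑_{k=1}^{16} k³ = [16×17/2]² = 136² = 18496
∑_{k=17}^{25} k³ = 105625 - 18496 = 87129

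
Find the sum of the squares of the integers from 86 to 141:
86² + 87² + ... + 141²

Use ∑_{k=1}^{n} k² = n(n+1)(2n+1)/6, then subtract the first 85 terms.
∑_{k=1}^{141} k² = 141×142×283/6 = 944371
∑_{k=1}^{85} k² = 85×86×171/6 = 208335
∑_{k=86}^{141} k² = 944371 - 208335 = 736036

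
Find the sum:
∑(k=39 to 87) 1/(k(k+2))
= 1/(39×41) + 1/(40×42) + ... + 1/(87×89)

Partial fractions: 1/(k(k+2)) = (1/2)[1/k - 1/(k+2)]
Telescoping leaves the first two and last two terms:
= (1/2)[1/39 + 1/40 - 1/88 - 1/89]
= 21413/1527240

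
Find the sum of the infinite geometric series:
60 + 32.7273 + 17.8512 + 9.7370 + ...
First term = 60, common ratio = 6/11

For |r| < 1, S = a / (1 - r)
S = 60 / (1 - (6/11))
S = 60 / (5/11)
S = 132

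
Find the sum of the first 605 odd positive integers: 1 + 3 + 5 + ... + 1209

Sum of first n odd numbers = n²
= 605²
= 366025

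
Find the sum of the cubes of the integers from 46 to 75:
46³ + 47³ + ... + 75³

Use ∑_{k=1}^{n} k³ = [n(n+1)/2]², then subtract the first 45 terms.
∑_{k=1}^{75} k³ = [75×76/2]² = 2850² = 8122500
∑_{k=1}^{45} k³ = [45×46/2]² = 1035² = 1071225
∑_{k=46}^{75} k³ = 8122500 - 1071225 = 7051275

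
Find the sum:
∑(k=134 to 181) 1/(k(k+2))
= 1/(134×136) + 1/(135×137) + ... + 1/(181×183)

Partial fractions: 1/(k(k+2)) = (1/2)[1/k - 1/(k+2)]
Telescoping leaves the first two and last two terms:
= (1/2)[1/134 + 1/135 - 1/182 - 1/183]
= 98186/50208795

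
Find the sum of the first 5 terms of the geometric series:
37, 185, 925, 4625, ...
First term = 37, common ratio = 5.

Sₙ = a(1 - rⁿ) / (1 - r)
S_5 = 37(1 - 5^5) / (1 - 5)
S_5 = 37(1 - 3125) / (-4)
S_5 = 28897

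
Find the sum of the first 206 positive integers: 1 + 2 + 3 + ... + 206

Formula: ∑k = n(n+1)/2
= 206×207/2
= 42642/2
= 21321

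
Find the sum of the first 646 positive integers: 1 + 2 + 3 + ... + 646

Formula: ∑k = n(n+1)/2
= 646×647/2
= 417962/2
= 208981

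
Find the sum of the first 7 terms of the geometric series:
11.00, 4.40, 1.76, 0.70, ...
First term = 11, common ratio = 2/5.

Sₙ = a(1 - rⁿ) / (1 - r)
S_7 = 11(1 - (2/5)^7) / (1 - (2/5))
S_7 = 11(1 - (128/78125)) / (3/5)
S_7 = 285989/15625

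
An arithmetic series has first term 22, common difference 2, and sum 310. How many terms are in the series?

Using S = n/2 × [2a + (n-1)d]
310 = n/2 × [2(22) + (n-1)(2)]
310 = n/2 × [44 + 2n - 2]
620 = n × [42 + 2n]
2n² + (42)n - 620 = 0
Discriminant: Δ = (42)² - 4(2)(-620) = 1764 + 4960 = 6724
√Δ = 82
n = [-(42) + √Δ] / (2·2) = (-42 + 82) / 4 = 40 / 4 = 10
(The negative root is discarded since n must be a positive integer.)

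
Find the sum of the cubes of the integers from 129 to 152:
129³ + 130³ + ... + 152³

Use ∑_{k=1}^{n} k³ = [n(n+1)/2]², then subtract the first 128 terms.
∑_{k=1}^{152} k³ = [152×153/2]² = 11628² = 135210384
∑_{k=1}^{128} k³ = [128×129/2]² = 8256² = 68161536
∑_{k=129}^{152} k³ = 135210384 - 68161536 = 67048848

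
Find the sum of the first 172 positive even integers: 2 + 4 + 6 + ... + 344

Sum of first n even numbers = n(n+1)
= 172×173
= 29756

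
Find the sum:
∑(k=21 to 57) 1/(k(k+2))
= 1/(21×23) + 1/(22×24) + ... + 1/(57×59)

Partial fractions: 1/(k(k+2)) = (1/2)[1/k - 1/(k+2)]
Telescoping leaves the first two and last two terms:
= (1/2)[1/21 + 1/22 - 1/58 - 1/59]
= 23273/790482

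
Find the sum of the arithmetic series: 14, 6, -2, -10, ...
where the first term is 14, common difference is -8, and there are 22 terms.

Sₙ = n/2 × (first + last)
Last term = a + (n-1)d = 14 + (22-1)×(-8) = -154
S_22 = 22/2 × (14 + (-154))
S_22 = 22/2 × (-140) = -1540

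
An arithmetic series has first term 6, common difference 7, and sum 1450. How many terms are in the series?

Using S = n/2 × [2a + (n-1)d]
1450 = n/2 × [2(6) + (n-1)(7)]
1450 = n/2 × [12 + 7n - 7]
2900 = n × [5 + 7n]
7n² + (5)n - 2900 = 0
Discriminant: Δ = (5)² - 4(7)(-2900) = 25 + 81200 = 81225
√Δ = 285
n = [-(5) + √Δ] / (2·7) = (-5 + 285) / 14 = 280 / 14 = 20
(The negative root is discarded since n must be a positive integer.)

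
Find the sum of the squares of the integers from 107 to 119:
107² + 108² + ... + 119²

Use ∑_{k=1}^{n} k² = n(n+1)(2n+1)/6, then subtract the first 106 terms.
∑_{k=1}^{119} k² = 119×120×239/6 = 568820
∑_{k=1}^{106} k² = 106×107×213/6 = 402641
∑_{k=107}^{119} k² = 568820 - 402641 = 166179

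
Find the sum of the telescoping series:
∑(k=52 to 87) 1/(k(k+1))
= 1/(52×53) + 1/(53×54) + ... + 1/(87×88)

Partial fractions: 1/(k(k+1)) = 1/k - 1/(k+1)
The series telescopes:
= (1/52 - 1/53) + (1/53 - 1/54) + ... + (1/87 - 1/88)
= 1/52 - 1/88
= 9/1144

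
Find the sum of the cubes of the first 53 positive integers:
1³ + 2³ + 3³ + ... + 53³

Formula: ∑k³ = [n(n+1)/2]²
= [53×54/2]²
= 1431²
= 2047761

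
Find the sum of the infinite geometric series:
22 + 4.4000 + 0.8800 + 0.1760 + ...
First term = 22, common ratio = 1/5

For |r| < 1, S = a / (1 - r)
S = 22 / (1 - (1/5))
S = 22 / (4/5)
S = 55/2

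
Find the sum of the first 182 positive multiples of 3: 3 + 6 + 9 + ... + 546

Factor out 3: = 3(1 + 2 + ... + 182) = 3 × n(n+1)/2
= 3 × 182×183/2
= 3 × 16653
= 49959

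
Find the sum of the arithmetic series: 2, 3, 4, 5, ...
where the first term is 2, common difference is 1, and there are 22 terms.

Sₙ = n/2 × (first + last)
Last term = a + (n-1)d = 2 + (22-1)×1 = 23
S_22 = 22/2 × (2 + 23)
S_22 = 22/2 × 25 = 275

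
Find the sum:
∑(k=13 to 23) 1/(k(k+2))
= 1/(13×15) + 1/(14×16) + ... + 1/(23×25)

Partial fractions: 1/(k(k+2)) = (1/2)[1/k - 1/(k+2)]
Telescoping leaves the first two and last two terms:
= (1/2)[1/13 + 1/14 - 1/24 - 1/25]
= 3641/109200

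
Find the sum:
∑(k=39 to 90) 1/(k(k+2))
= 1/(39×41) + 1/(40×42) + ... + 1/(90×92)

Partial fractions: 1/(k(k+2)) = (1/2)[1/k - 1/(k+2)]
Telescoping leaves the first two and last two terms:
= (1/2)[1/39 + 1/40 - 1/91 - 1/92]
= 7229/502320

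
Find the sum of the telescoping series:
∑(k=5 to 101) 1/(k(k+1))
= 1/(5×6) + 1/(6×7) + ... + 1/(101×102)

Partial fractions: 1/(k(k+1)) = 1/k - 1/(k+1)
The series telescopes:
= (1/5 - 1/6) + (1/6 - 1/7) + ... + (1/101 - 1/102)
= 1/5 - 1/102
= 97/510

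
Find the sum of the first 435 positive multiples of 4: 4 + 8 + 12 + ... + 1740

Factor out 4: = 4(1 + 2 + ... + 435) = 4 × n(n+1)/2
= 4 × 435×436/2
= 4 × 94830
= 379320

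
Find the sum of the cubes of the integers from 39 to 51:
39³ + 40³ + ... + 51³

Use ∑_{k=1}^{n} k³ = [n(n+1)/2]², then subtract the first 38 terms.
∑_{k=1}^{51} k³ = [51×52/2]² = 1326² = 1758276
∑_{k=1}^{38} k³ = [38×39/2]² = 741² = 549081
∑_{k=39}^{51} k³ = 1758276 - 549081 = 1209195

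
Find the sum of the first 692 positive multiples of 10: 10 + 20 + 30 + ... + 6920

Factor out 10: = 10(1 + 2 + ... + 692) = 10 × n(n+1)/2
= 10 × 692×693/2
= 10 × 239778
= 2397780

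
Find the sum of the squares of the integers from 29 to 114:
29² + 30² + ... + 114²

Use ∑_{k=1}^{n} k² = n(n+1)(2n+1)/6, then subtract the first 28 terms.
∑_{k=1}^{114} k² = 114×115×229/6 = 500365
∑_{k=1}^{28} k² = 28×29×57/6 = 7714
∑_{k=29}^{114} k² = 500365 - 7714 = 492651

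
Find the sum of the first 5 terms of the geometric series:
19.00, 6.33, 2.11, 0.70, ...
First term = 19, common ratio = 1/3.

Sₙ = a(1 - rⁿ) / (1 - r)
S_5 = 19(1 - (1/3)^5) / (1 - (1/3))
S_5 = 19(1 - (1/243)) / (2/3)
S_5 = 2299/81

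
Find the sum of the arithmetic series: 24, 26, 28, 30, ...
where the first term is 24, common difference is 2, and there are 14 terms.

Sₙ = n/2 × (first + last)
Last term = a + (n-1)d = 24 + (14-1)×2 = 50
S_14 = 14/2 × (24 + 50)
S_14 = 14/2 × 74 = 518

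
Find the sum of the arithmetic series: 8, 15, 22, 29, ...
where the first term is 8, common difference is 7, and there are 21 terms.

Sₙ = n/2 × (first + last)
Last term = a + (n-1)d = 8 + (21-1)×7 = 148
S_21 = 21/2 × (8 + 148)
S_21 = 21/2 × 156 = 1638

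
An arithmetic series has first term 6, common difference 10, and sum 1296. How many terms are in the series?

Using S = n/2 × [2a + (n-1)d]
1296 = n/2 × [2(6) + (n-1)(10)]
1296 = n/2 × [12 + 10n - 10]
2592 = n × [2 + 10n]
10n² + (2)n - 2592 = 0
Discriminant: Δ = (2)² - 4(10)(-2592) = 4 + 103680 = 103684
√Δ = 322
n = [-(2) + √Δ] / (2·10) = (-2 + 322) / 20 = 320 / 20 = 16
(The negative root is discarded since n must be a positive integer.)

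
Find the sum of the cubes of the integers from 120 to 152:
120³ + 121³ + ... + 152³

Use ∑_{k=1}^{n} k³ = [n(n+1)/2]², then subtract the first 119 terms.
∑_{k=1}^{152} k³ = [152×153/2]² = 11628² = 135210384
∑_{k=1}^{119} k³ = [119×120/2]² = 7140² = 50979600
∑_{k=120}^{152} k³ = 135210384 - 50979600 = 84230784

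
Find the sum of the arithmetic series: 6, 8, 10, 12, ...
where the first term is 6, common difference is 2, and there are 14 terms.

Sₙ = n/2 × (first + last)
Last term = a + (n-1)d = 6 + (14-1)×2 = 32
S_14 = 14/2 × (6 + 32)
S_14 = 14/2 × 38 = 266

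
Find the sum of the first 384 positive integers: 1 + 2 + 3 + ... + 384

Formula: ∑k = n(n+1)/2
= 384×385/2
= 147840/2
= 73920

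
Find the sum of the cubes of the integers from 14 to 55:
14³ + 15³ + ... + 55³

Use ∑_{k=1}^{n} k³ = [n(n+1)/2]², then subtract the first 13 terms.
∑_{k=1}^{55} k³ = [55×56/2]² = 1540² = 2371600
∑_{k=1}^{13} k³ = [13×14/2]² = 91² = 8281
∑_{k=14}^{55} k³ = 2371600 - 8281 = 2363319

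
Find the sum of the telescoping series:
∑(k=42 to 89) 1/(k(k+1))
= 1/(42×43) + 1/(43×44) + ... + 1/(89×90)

Partial fractions: 1/(k(k+1)) = 1/k - 1/(k+1)
The series telescopes:
= (1/42 - 1/43) + (1/43 - 1/44) + ... + (1/89 - 1/90)
= 1/42 - 1/90
= 4/315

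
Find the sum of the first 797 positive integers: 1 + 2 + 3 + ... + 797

Formula: ∑k = n(n+1)/2
= 797×798/2
= 636006/2
= 318003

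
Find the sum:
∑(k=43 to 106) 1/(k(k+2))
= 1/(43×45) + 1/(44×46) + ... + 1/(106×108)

Partial fractions: 1/(k(k+2)) = (1/2)[1/k - 1/(k+2)]
Telescoping leaves the first two and last two terms:
= (1/2)[1/43 + 1/44 - 1/107 - 1/108]
= 18706/1366497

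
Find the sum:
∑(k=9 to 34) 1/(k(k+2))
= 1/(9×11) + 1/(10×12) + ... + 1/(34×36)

Partial fractions: 1/(k(k+2)) = (1/2)[1/k - 1/(k+2)]
Telescoping leaves the first two and last two terms:
= (1/2)[1/9 + 1/10 - 1/35 - 1/36]
= 13/168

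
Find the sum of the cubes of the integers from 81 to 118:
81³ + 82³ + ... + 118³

Use ∑_{k=1}^{n} k³ = [n(n+1)/2]², then subtract the first 80 terms.
∑_{k=1}^{118} k³ = [118×119/2]² = 7021² = 49294441
∑_{k=1}^{80} k³ = [80×81/2]² = 3240² = 10497600
∑_{k=81}^{118} k³ = 49294441 - 10497600 = 38796841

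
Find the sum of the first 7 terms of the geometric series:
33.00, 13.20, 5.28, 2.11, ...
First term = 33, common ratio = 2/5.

Sₙ = a(1 - rⁿ) / (1 - r)
S_7 = 33(1 - (2/5)^7) / (1 - (2/5))
S_7 = 33(1 - (128/78125)) / (3/5)
S_7 = 857967/15625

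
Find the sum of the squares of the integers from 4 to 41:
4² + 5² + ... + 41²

Use ∑_{k=1}^{n} k² = n(n+1)(2n+1)/6, then subtract the first 3 terms.
∑_{k=1}^{41} k² = 41×42×83/6 = 23821
∑_{k=1}^{3} k² = 3×4×7/6 = 14
∑_{k=4}^{41} k² = 23821 - 14 = 23807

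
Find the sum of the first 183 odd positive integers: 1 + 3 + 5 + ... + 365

Sum of first n odd numbers = n²
= 183²
= 33489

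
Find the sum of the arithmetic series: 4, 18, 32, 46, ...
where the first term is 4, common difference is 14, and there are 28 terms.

Sₙ = n/2 × (first + last)
Last term = a + (n-1)d = 4 + (28-1)×14 = 382
S_28 = 28/2 × (4 + 382)
S_28 = 28/2 × 386 = 5404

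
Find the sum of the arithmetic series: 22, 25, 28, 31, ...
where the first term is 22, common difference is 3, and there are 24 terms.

Sₙ = n/2 × (first + last)
Last term = a + (n-1)d = 22 + (24-1)×3 = 91
S_24 = 24/2 × (22 + 91)
S_24 = 24/2 × 113 = 1356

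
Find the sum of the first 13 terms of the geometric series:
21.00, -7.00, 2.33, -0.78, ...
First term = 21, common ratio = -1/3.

Sₙ = a(1 - rⁿ) / (1 - r)
S_13 = 21(1 - (-1/3)^13) / (1 - (-1/3))
S_13 = 21(1 - (-1/1594323)) / (4/3)
S_13 = 2790067/177147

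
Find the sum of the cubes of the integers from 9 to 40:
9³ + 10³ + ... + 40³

Use ∑_{k=1}^{n} k³ = [n(n+1)/2]², then subtract the first 8 terms.
∑_{k=1}^{40} k³ = [40×41/2]² = 820² = 672400
∑_{k=1}^{8} k³ = [8×9/2]² = 36² = 1296
∑_{k=9}^{40} k³ = 672400 - 1296 = 671104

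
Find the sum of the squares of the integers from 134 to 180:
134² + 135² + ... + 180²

Use ∑_{k=1}^{n} k² = n(n+1)(2n+1)/6, then subtract the first 133 terms.
∑_{k=1}^{180} k² = 180×181×361/6 = 1960230
∑_{k=1}^{133} k² = 133×134×267/6 = 793079
∑_{k=134}^{180} k² = 1960230 - 793079 = 1167151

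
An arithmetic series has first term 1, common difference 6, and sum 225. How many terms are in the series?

Using S = n/2 × [2a + (n-1)d]
225 = n/2 × [2(1) + (n-1)(6)]
225 = n/2 × [2 + 6n - 6]
450 = n × [-4 + 6n]
6n² + (-4)n - 450 = 0
Discriminant: Δ = (-4)² - 4(6)(-450) = 16 + 10800 = 10816
√Δ = 104
n = [-(-4) + √Δ] / (2·6) = (4 + 104) / 12 = 108 / 12 = 9
(The negative root is discarded since n must be a positive integer.)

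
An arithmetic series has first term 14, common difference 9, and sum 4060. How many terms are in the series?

Using S = n/2 × [2a + (n-1)d]
4060 = n/2 × [2(14) + (n-1)(9)]
4060 = n/2 × [28 + 9n - 9]
8120 = n × [19 + 9n]
9n² + (19)n - 8120 = 0
Discriminant: Δ = (19)² - 4(9)(-8120) = 361 + 292320 = 292681
√Δ = 541
n = [-(19) + √Δ] / (2·9) = (-19 + 541) / 18 = 522 / 18 = 29
(The negative root is discarded since n must be a positive integer.)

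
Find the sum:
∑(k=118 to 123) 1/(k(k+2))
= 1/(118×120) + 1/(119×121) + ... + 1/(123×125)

Partial fractions: 1/(k(k+2)) = (1/2)[1/k - 1/(k+2)]
Telescoping leaves the first two and last two terms:
= (1/2)[1/118 + 1/119 - 1/124 - 1/125]
= 88521/217651000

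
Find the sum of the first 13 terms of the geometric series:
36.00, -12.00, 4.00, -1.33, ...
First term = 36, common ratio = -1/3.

Sₙ = a(1 - rⁿ) / (1 - r)
S_13 = 36(1 - (-1/3)^13) / (1 - (-1/3))
S_13 = 36(1 - (-1/1594323)) / (4/3)
S_13 = 1594324/59049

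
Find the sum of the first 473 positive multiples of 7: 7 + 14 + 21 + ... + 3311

Factor out 7: = 7(1 + 2 + ... + 473) = 7 × n(n+1)/2
= 7 × 473×474/2
= 7 × 112101
= 784707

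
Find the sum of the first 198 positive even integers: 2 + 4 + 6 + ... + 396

Sum of first n even numbers = n(n+1)
= 198×199
= 39402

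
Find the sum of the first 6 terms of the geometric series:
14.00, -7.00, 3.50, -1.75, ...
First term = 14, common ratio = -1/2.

Sₙ = a(1 - rⁿ) / (1 - r)
S_6 = 14(1 - (-1/2)^6) / (1 - (-1/2))
S_6 = 14(1 - (1/64)) / (3/2)
S_6 = 147/16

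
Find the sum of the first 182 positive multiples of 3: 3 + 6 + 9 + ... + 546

Factor out 3: = 3(1 + 2 + ... + 182) = 3 × n(n+1)/2
= 3 × 182×183/2
= 3 × 16653
= 49959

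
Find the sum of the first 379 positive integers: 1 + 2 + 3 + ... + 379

Formula: ∑k = n(n+1)/2
= 379×380/2
= 144020/2
= 72010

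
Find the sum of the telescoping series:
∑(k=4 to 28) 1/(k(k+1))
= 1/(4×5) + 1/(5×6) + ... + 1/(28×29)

Partial fractions: 1/(k(k+1)) = 1/k - 1/(k+1)
The series telescopes:
= (1/4 - 1/5) + (1/5 - 1/6) + ... + (1/28 - 1/29)
= 1/4 - 1/29
= 25/116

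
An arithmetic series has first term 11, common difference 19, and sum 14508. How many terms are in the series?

Using S = n/2 × [2a + (n-1)d]
14508 = n/2 × [2(11) + (n-1)(19)]
14508 = n/2 × [22 + 19n - 19]
29016 = n × [3 + 19n]
19n² + (3)n - 29016 = 0
Discriminant: Δ = (3)² - 4(19)(-29016) = 9 + 2205216 = 2205225
√Δ = 1485
n = [-(3) + √Δ] / (2·19) = (-3 + 1485) / 38 = 1482 / 38 = 39
(The negative root is discarded since n must be a positive integer.)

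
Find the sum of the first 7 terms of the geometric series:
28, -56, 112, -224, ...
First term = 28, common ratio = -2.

Sₙ = a(1 - rⁿ) / (1 - r)
S_7 = 28(1 - (-2)^7) / (1 - (-2))
S_7 = 28(1 - (-128)) / (3)
S_7 = 1204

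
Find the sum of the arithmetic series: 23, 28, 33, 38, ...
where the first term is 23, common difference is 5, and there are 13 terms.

Sₙ = n/2 × (first + last)
Last term = a + (n-1)d = 23 + (13-1)×5 = 83
S_13 = 13/2 × (23 + 83)
S_13 = 13/2 × 106 = 689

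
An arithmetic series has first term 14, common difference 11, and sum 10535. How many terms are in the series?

Using S = n/2 × [2a + (n-1)d]
10535 = n/2 × [2(14) + (n-1)(11)]
10535 = n/2 × [28 + 11n - 11]
21070 = n × [17 + 11n]
11n² + (17)n - 21070 = 0
Discriminant: Δ = (17)² - 4(11)(-21070) = 289 + 927080 = 927369
√Δ = 963
n = [-(17) + √Δ] / (2·11) = (-17 + 963) / 22 = 946 / 22 = 43
(The negative root is discarded since n must be a positive integer.)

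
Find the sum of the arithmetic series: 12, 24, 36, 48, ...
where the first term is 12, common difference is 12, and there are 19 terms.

Sₙ = n/2 × (first + last)
Last term = a + (n-1)d = 12 + (19-1)×12 = 228
S_19 = 19/2 × (12 + 228)
S_19 = 19/2 × 240 = 2280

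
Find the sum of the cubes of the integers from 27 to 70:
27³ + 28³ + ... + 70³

Use ∑_{k=1}^{n} k³ = [n(n+1)/2]², then subtract the first 26 terms.
∑_{k=1}^{70} k³ = [70×71/2]² = 2485² = 6175225
∑_{k=1}^{26} k³ = [26×27/2]² = 351² = 123201
∑_{k=27}^{70} k³ = 6175225 - 123201 = 6052024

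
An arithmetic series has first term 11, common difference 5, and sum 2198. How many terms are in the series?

Using S = n/2 × [2a + (n-1)d]
2198 = n/2 × [2(11) + (n-1)(5)]
2198 = n/2 × [22 + 5n - 5]
4396 = n × [17 + 5n]
5n² + (17)n - 4396 = 0
Discriminant: Δ = (17)² - 4(5)(-4396) = 289 + 87920 = 88209
√Δ = 297
n = [-(17) + √Δ] / (2·5) = (-17 + 297) / 10 = 280 / 10 = 28
(The negative root is discarded since n must be a positive integer.)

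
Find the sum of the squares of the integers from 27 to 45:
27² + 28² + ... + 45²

Use ∑_{k=1}^{n} k² = n(n+1)(2n+1)/6, then subtract the first 26 terms.
∑_{k=1}^{45} k² = 45×46×91/6 = 31395
∑_{k=1}^{26} k² = 26×27×53/6 = 6201
∑_{k=27}^{45} k² = 31395 - 6201 = 25194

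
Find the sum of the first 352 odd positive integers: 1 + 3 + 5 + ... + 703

Sum of first n odd numbers = n²
= 352²
= 123904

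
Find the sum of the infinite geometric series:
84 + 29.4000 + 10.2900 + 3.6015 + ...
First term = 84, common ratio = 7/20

For |r| < 1, S = a / (1 - r)
S = 84 / (1 - (7/20))
S = 84 / (13/20)
S = 1680/13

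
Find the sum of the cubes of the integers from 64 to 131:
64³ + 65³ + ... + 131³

Use ∑_{k=1}^{n} k³ = [n(n+1)/2]², then subtract the first 63 terms.
∑_{k=1}^{131} k³ = [131×132/2]² = 8646² = 74753316
∑_{k=1}^{63} k³ = [63×64/2]² = 2016² = 4064256
∑_{k=64}^{131} k³ = 74753316 - 4064256 = 70689060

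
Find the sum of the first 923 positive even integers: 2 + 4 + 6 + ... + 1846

Sum of first n even numbers = n(n+1)
= 923×924
= 852852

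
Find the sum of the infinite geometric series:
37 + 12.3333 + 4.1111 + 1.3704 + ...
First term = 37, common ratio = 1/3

For |r| < 1, S = a / (1 - r)
S = 37 / (1 - (1/3))
S = 37 / (2/3)
S = 111/2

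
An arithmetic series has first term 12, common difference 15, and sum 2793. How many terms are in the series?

Using S = n/2 × [2a + (n-1)d]
2793 = n/2 × [2(12) + (n-1)(15)]
2793 = n/2 × [24 + 15n - 15]
5586 = n × [9 + 15n]
15n² + (9)n - 5586 = 0
Discriminant: Δ = (9)² - 4(15)(-5586) = 81 + 335160 = 335241
√Δ = 579
n = [-(9) + √Δ] / (2·15) = (-9 + 579) / 30 = 570 / 30 = 19
(The negative root is discarded since n must be a positive integer.)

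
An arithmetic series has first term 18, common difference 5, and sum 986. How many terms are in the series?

Using S = n/2 × [2a + (n-1)d]
986 = n/2 × [2(18) + (n-1)(5)]
986 = n/2 × [36 + 5n - 5]
1972 = n × [31 + 5n]
5n² + (31)n - 1972 = 0
Discriminant: Δ = (31)² - 4(5)(-1972) = 961 + 39440 = 40401
√Δ = 201
n = [-(31) + √Δ] / (2·5) = (-31 + 201) / 10 = 170 / 10 = 17
(The negative root is discarded since n must be a positive integer.)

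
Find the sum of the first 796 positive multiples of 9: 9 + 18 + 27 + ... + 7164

Factor out 9: = 9(1 + 2 + ... + 796) = 9 × n(n+1)/2
= 9 × 796×797/2
= 9 × 317206
= 2854854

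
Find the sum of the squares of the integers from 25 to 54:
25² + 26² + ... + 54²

Use ∑_{k=1}^{n} k² = n(n+1)(2n+1)/6, then subtract the first 24 terms.
∑_{k=1}^{54} k² = 54×55×109/6 = 53955
∑_{k=1}^{24} k² = 24×25×49/6 = 4900
∑_{k=25}^{54} k² = 53955 - 4900 = 49055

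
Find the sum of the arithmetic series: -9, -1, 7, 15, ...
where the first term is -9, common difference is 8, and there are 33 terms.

Sₙ = n/2 × (first + last)
Last term = a + (n-1)d = -9 + (33-1)×8 = 247
S_33 = 33/2 × (-9 + 247)
S_33 = 33/2 × 238 = 3927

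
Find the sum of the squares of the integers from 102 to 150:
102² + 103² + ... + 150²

Use ∑_{k=1}^{n} k² = n(n+1)(2n+1)/6, then subtract the first 101 terms.
∑_{k=1}^{150} k² = 150×151×301/6 = 1136275
∑_{k=1}^{101} k² = 101×102×203/6 = 348551
∑_{k=102}^{150} k² = 1136275 - 348551 = 787724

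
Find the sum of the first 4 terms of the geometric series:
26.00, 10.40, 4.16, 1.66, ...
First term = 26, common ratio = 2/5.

Sₙ = a(1 - rⁿ) / (1 - r)
S_4 = 26(1 - (2/5)^4) / (1 - (2/5))
S_4 = 26(1 - (16/625)) / (3/5)
S_4 = 5278/125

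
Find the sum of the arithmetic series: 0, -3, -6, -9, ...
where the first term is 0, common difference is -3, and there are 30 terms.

Sₙ = n/2 × (first + last)
Last term = a + (n-1)d = 0 + (30-1)×(-3) = -87
S_30 = 30/2 × (0 + (-87))
S_30 = 30/2 × (-87) = -1305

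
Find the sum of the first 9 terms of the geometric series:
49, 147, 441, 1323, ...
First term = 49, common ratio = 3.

Sₙ = a(1 - rⁿ) / (1 - r)
S_9 = 49(1 - 3^9) / (1 - 3)
S_9 = 49(1 - 19683) / (-2)
S_9 = 482209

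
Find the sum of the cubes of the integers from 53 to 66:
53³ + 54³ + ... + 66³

Use ∑_{k=1}^{n} k³ = [n(n+1)/2]², then subtract the first 52 terms.
∑_{k=1}^{66} k³ = [66×67/2]² = 2211² = 4888521
∑_{k=1}^{52} k³ = [52×53/2]² = 1378² = 1898884
∑_{k=53}^{66} k³ = 4888521 - 1898884 = 2989637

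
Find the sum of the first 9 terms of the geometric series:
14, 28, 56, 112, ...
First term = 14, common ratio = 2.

Sₙ = a(1 - rⁿ) / (1 - r)
S_9 = 14(1 - 2^9) / (1 - 2)
S_9 = 14(1 - 512) / (-1)
S_9 = 7154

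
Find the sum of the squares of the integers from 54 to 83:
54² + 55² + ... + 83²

Use ∑_{k=1}^{n} k² = n(n+1)(2n+1)/6, then subtract the first 53 terms.
∑_{k=1}^{83} k² = 83×84×167/6 = 194054
∑_{k=1}^{53} k² = 53×54×107/6 = 51039
∑_{k=54}^{83} k² = 194054 - 51039 = 143015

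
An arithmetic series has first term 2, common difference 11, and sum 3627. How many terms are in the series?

Using S = n/2 × [2a + (n-1)d]
3627 = n/2 × [2(2) + (n-1)(11)]
3627 = n/2 × [4 + 11n - 11]
7254 = n × [-7 + 11n]
11n² + (-7)n - 7254 = 0
Discriminant: Δ = (-7)² - 4(11)(-7254) = 49 + 319176 = 319225
√Δ = 565
n = [-(-7) + √Δ] / (2·11) = (7 + 565) / 22 = 572 / 22 = 26
(The negative root is discarded since n must be a positive integer.)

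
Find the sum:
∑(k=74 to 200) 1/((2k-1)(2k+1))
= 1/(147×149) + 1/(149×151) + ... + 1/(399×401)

Partial fractions: 1/((2k-1)(2k+1)) = (1/2)[1/(2k-1) - 1/(2k+1)]
The series telescopes:
= (1/2)[1/147 - 1/401]
= 127/58947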